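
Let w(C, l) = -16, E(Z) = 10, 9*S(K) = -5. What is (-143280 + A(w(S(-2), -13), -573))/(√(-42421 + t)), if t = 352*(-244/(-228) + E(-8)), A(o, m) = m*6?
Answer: 146718*I*√130245/70835 ≈ 747.51*I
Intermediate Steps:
S(K) = -5/9 (S(K) = (⅑)*(-5) = -5/9)
A(o, m) = 6*m
t = 222112/57 (t = 352*(-244/(-228) + 10) = 352*(-244*(-1/228) + 10) = 352*(61/57 + 10) = 352*(631/57) = 222112/57 ≈ 3896.7)
(-143280 + A(w(S(-2), -13), -573))/(√(-42421 + t)) = (-143280 + 6*(-573))/(√(-42421 + 222112/57)) = (-143280 - 3438)/(√(-2195885/57)) = -146718*(-I*√130245/70835) = -(-146718)*I*√130245/70835 = 146718*I*√130245/70835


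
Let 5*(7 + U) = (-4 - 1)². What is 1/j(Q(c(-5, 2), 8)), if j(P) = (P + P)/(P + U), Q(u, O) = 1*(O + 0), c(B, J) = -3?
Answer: 3/8 ≈ 0.37500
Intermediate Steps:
U = -2 (U = -7 + (-4 - 1)²/5 = -7 + (⅕)*(-5)² = -7 + (⅕)*25 = -7 + 5 = -2)
Q(u, O) = O (Q(u, O) = 1*O = O)
j(P) = 2*P/(-2 + P) (j(P) = (P + P)/(P - 2) = (2*P)/(-2 + P) = 2*P/(-2 + P))
1/j(Q(c(-5, 2), 8)) = 1/(2*8/(-2 + 8)) = 1/(2*8/6) = 1/(2*8*(⅙)) = 1/(8/3) = 3/8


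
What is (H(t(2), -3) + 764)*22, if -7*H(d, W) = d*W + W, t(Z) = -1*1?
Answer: 16808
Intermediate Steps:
t(Z) = -1
H(d, W) = -W/7 - W*d/7 (H(d, W) = -(d*W + W)/7 = -(W*d + W)/7 = -(W + W*d)/7 = -W/7 - W*d/7)
(H(t(2), -3) + 764)*22 = (-⅐*(-3)*(1 - 1) + 764)*22 = (-⅐*(-3)*0 + 764)*22 = (0 + 764)*22 = 764*22 = 16808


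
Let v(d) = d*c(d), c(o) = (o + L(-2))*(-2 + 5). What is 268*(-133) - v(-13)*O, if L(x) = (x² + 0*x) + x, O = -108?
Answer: 10688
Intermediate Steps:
L(x) = x + x² (L(x) = (x² + 0) + x = x² + x = x + x²)
c(o) = 6 + 3*o (c(o) = (o - 2*(1 - 2))*(-2 + 5) = (o - 2*(-1))*3 = (o + 2)*3 = (2 + o)*3 = 6 + 3*o)
v(d) = d*(6 + 3*d)
268*(-133) - v(-13)*O = 268*(-133) - 3*(-13)*(2 - 13)*(-108) = -35644 - 3*(-13)*(-11)*(-108) = -35644 - 429*(-108) = -35644 - 1*(-46332) = -35644 + 46332 = 10688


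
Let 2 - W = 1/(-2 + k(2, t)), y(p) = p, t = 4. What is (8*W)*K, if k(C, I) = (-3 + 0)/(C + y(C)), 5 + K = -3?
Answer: -1664/11 ≈ -151.27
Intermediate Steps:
K = -8 (K = -5 - 3 = -8)
k(C, I) = -3/(2*C) (k(C, I) = (-3 + 0)/(C + C) = -3*1/(2*C) = -3/(2*C))
W = 26/11 (W = 2 - 1/(-2 - 3/2/2) = 2 - 1/(-2 - 3/2*½) = 2 - 1/(-2 - ¾) = 2 - 1/(-11/4) = 2 - 1*(-4/11) = 2 + 4/11 = 26/11 ≈ 2.3636)
(8*W)*K = (8*(26/11))*(-8) = (208/11)*(-8) = -1664/11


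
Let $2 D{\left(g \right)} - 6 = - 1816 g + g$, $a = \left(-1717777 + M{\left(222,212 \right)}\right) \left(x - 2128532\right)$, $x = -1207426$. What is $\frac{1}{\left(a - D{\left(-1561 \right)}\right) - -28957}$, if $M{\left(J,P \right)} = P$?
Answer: $\frac{2}{11459446629233} \approx 1.7453 \cdot 10^{-13}$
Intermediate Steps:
$a = 5729724702270$ ($a = \left(-1717777 + 212\right) \left(-1207426 - 2128532\right) = \left(-1717565\right) \left(-3335958\right) = 5729724702270$)
$D{\left(g \right)} = 3 - \frac{1815 g}{2}$ ($D{\left(g \right)} = 3 + \frac{- 1816 g + g}{2} = 3 + \frac{\left(-1815\right) g}{2} = 3 - \frac{1815 g}{2}$)
$\frac{1}{\left(a - D{\left(-1561 \right)}\right) - -28957} = \frac{1}{\left(5729724702270 - \left(3 - - \frac{2833215}{2}\right)\right) - -28957} = \frac{1}{\left(5729724702270 - \left(3 + \frac{2833215}{2}\right)\right) + \left(-1428 + 30385\right)} = \frac{1}{\left(5729724702270 - \frac{2833221}{2}\right) + 28957} = \frac{1}{\frac{11459446571319}{2} + 28957} = \frac{1}{\frac{11459446629233}{2}} = \frac{2}{11459446629233}$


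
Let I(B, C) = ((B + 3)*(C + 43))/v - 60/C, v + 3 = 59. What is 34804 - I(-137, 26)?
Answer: 12729595/364 ≈ 34971.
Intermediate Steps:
v = 56 (v = -3 + 59 = 56)
I(B, C) = -60/C + (3 + B)*(43 + C)/56 (I(B, C) = ((B + 3)*(C + 43))/56 - 60/C = ((3 + B)*(43 + C))*(1/56) - 60/C = (3 + B)*(43 + C)/56 - 60/C = -60/C + (3 + B)*(43 + C)/56)
34804 - I(-137, 26) = 34804 - (-3360 + 26*(129 + 3*26 + 43*(-137) - 137*26))/(56*26) = 34804 - (-3360 + 26*(129 + 78 - 5891 - 3562))/(56*26) = 34804 - (-3360 + 26*(-9246))/(56*26) = 34804 - (-3360 - 240396)/(56*26) = 34804 - (-243756)/(56*26) = 34804 - 1*(-60939/364) = 34804 + 60939/364 = 12729595/364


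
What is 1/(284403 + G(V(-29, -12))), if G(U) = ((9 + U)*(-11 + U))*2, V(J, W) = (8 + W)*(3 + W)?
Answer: 1/286653 ≈ 3.4885e-6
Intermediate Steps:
V(J, W) = (3 + W)*(8 + W)
G(U) = 2*(-11 + U)*(9 + U) (G(U) = ((-11 + U)*(9 + U))*2 = 2*(-11 + U)*(9 + U))
1/(284403 + G(V(-29, -12))) = 1/(284403 + (-198 - 4*(24 + (-12)² + 11*(-12)) + 2*(24 + (-12)² + 11*(-12))²)) = 1/(284403 + (-198 - 4*(24 + 144 - 132) + 2*(24 + 144 - 132)²)) = 1/(284403 + (-198 - 4*36 + 2*36²)) = 1/(284403 + (-198 - 144 + 2*1296)) = 1/(284403 + (-198 - 144 + 2592)) = 1/(284403 + 2250) = 1/286653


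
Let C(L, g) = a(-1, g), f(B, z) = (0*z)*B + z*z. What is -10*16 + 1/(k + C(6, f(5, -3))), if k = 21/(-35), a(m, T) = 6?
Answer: -4315/27 ≈ -159.81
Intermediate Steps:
f(B, z) = z² (f(B, z) = 0*B + z² = 0 + z² = z²)
C(L, g) = 6
k = -⅗ (k = 21*(-1/35) = -⅗ ≈ -0.60000)
-10*16 + 1/(k + C(6, f(5, -3))) = -10*16 + 1/(-⅗ + 6) = -160 + 1/(27/5) = -160 + 5/27 = -4315/27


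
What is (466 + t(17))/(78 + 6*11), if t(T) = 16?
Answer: 241/72 ≈ 3.3472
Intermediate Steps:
(466 + t(17))/(78 + 6*11) = (466 + 16)/(78 + 6*11) = 482/(78 + 66) = 482/144 = 482*(1/144) = 241/72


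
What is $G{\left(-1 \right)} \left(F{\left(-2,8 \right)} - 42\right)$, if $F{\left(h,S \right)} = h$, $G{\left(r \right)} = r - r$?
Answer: $0$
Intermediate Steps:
$G{\left(r \right)} = 0$
$G{\left(-1 \right)} \left(F{\left(-2,8 \right)} - 42\right) = 0 \left(-2 - 42\right) = 0 \left(-44\right) = 0$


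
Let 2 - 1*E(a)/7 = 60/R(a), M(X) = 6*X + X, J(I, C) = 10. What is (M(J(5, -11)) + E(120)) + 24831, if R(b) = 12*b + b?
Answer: 647783/26 ≈ 24915.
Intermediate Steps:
R(b) = 13*b
M(X) = 7*X
E(a) = 14 - 420/(13*a)
(M(J(5, -11)) + E(120)) + 24831 = (7*10 + (14 - 420/13/120)) + 24831 = (70 + (14 - 420/13*1/120)) + 24831 = (70 + (14 - 7/26)) + 24831 = (70 + 357/26) + 24831 = 2177/26 + 24831 = 647783/26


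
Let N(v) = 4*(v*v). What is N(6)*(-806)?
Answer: -116064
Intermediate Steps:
N(v) = 4*v²
N(6)*(-806) = (4*6²)*(-806) = (4*36)*(-806) = 144*(-806) = -116064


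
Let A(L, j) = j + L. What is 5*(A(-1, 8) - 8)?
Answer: -5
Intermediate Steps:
A(L, j) = L + j
5*(A(-1, 8) - 8) = 5*((-1 + 8) - 8) = 5*(7 - 8) = 5*(-1) = -5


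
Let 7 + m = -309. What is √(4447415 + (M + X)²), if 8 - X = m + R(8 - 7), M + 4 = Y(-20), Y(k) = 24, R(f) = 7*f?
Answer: 6*√126694 ≈ 2135.6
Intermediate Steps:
m = -316 (m = -7 - 309 = -316)
M = 20 (M = -4 + 24 = 20)
X = 317 (X = 8 - (-316 + 7*(8 - 7)) = 8 - (-316 + 7*1) = 8 - (-316 + 7) = 8 - 1*(-309) = 8 + 309 = 317)
√(4447415 + (M + X)²) = √(4447415 + (20 + 317)²) = √(4447415 + 337²) = √(4447415 + 113569) = √4560984 = 6*√126694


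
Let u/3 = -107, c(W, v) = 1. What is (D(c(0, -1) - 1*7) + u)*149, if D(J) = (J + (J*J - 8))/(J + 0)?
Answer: -145126/3 ≈ -48375.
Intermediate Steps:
u = -321 (u = 3*(-107) = -321)
D(J) = (-8 + J + J²)/J (D(J) = (J + (J² - 8))/J = (J + (-8 + J²))/J = (-8 + J + J²)/J)
(D(c(0, -1) - 1*7) + u)*149 = ((1 + (1 - 1*7) - 8/(1 - 1*7)) - 321)*149 = ((1 + (1 - 7) - 8/(1 - 7)) - 321)*149 = ((1 - 6 - 8/(-6)) - 321)*149 = ((1 - 6 - 8*(-⅙)) - 321)*149 = ((1 - 6 + 4/3) - 321)*149 = (-11/3 - 321)*149 = -974/3*149 = -145126/3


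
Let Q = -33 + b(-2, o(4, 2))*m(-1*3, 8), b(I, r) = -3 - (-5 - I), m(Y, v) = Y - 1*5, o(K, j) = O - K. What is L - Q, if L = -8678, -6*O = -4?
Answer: -8645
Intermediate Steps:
O = ⅔ (O = -⅙*(-4) = ⅔ ≈ 0.66667)
o(K, j) = ⅔ - K
m(Y, v) = -5 + Y (m(Y, v) = Y - 5 = -5 + Y)
b(I, r) = 2 + I (b(I, r) = -3 + (5 + I) = 2 + I)
Q = -33 (Q = -33 + (2 - 2)*(-5 - 1*3) = -33 + 0*(-5 - 3) = -33 + 0*(-8) = -33 + 0 = -33)
L - Q = -8678 - 1*(-33) = -8678 + 33 = -8645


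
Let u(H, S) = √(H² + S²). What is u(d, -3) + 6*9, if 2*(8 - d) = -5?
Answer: 54 + 3*√53/2 ≈ 64.920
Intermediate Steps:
d = 21/2 (d = 8 - ½*(-5) = 8 + 5/2 = 21/2 ≈ 10.500)
u(d, -3) + 6*9 = √((21/2)² + (-3)²) + 6*9 = √(441/4 + 9) + 54 = √(477/4) + 54 = 3*√53/2 + 54 = 54 + 3*√53/2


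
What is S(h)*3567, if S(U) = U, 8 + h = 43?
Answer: 124845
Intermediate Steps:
h = 35 (h = -8 + 43 = 35)
S(h)*3567 = 35*3567 = 124845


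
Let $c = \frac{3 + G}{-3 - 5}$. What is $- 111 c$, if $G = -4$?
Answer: $- \frac{111}{8} \approx -13.875$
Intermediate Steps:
$c = \frac{1}{8}$ ($c = \frac{3 - 4}{-3 - 5} = - \frac{1}{-8} = \left(-1\right) \left(- \frac{1}{8}\right) = \frac{1}{8} \approx 0.125$)
$- 111 c = \left(-111\right) \frac{1}{8} = - \frac{111}{8}$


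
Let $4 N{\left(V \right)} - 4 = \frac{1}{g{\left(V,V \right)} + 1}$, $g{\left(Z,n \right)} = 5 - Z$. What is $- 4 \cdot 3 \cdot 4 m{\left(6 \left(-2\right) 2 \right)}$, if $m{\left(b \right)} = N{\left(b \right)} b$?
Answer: $\frac{5808}{5} \approx 1161.6$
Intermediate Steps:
$N{\left(V \right)} = 1 + \frac{1}{4 \left(6 - V\right)}$ ($N{\left(V \right)} = 1 + \frac{1}{4 \left(\left(5 - V\right) + 1\right)} = 1 + \frac{1}{4 \left(6 - V\right)}$)
$m{\left(b \right)} = \frac{b \left(- \frac{25}{4} + b\right)}{-6 + b}$ ($m{\left(b \right)} = \frac{- \frac{25}{4} + b}{-6 + b} b = \frac{b \left(- \frac{25}{4} + b\right)}{-6 + b}$)
$- 4 \cdot 3 \cdot 4 m{\left(6 \left(-2\right) 2 \right)} = - 4 \cdot 3 \cdot 4 \frac{6 \left(-2\right) 2 \left(-25 + 4 \cdot 6 \left(-2\right) 2\right)}{4 \left(-6 + 6 \left(-2\right) 2\right)} = \left(-4\right) 12 \frac{\left(-12\right) 2 \left(-25 + 4 \left(\left(-12\right) 2\right)\right)}{4 \left(-6 - 24\right)} = - 48 \cdot \frac{1}{4} \left(-24\right) \frac{1}{-6 - 24} \left(-25 + 4 \left(-24\right)\right) = - 48 \cdot \frac{1}{4} \left(-24\right) \frac{1}{-30} \left(-25 - 96\right) = - 48 \cdot \frac{1}{4} \left(-24\right) \left(- \frac{1}{30}\right) \left(-121\right) = \left(-48\right) \left(- \frac{121}{5}\right) = \frac{5808}{5}$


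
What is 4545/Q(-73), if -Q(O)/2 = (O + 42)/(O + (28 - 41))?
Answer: -195435/31 ≈ -6304.4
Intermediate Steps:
Q(O) = -2*(42 + O)/(-13 + O) (Q(O) = -2*(O + 42)/(O + (28 - 41)) = -2*(42 + O)/(O - 13) = -2*(42 + O)/(-13 + O))
4545/Q(-73) = 4545/((2*(-42 - 1*(-73))/(-13 - 73))) = 4545/((2*(-42 + 73)/(-86))) = 4545/((2*(-1/86)*31)) = 4545/(-31/43) = 4545*(-43/31) = -195435/31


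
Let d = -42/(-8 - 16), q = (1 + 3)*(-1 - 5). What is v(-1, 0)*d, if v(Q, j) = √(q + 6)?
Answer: 21*I*√2/4 ≈ 7.4246*I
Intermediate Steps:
q = -24 (q = 4*(-6) = -24)
v(Q, j) = 3*I*√2 (v(Q, j) = √(-24 + 6) = √(-18) = 3*I*√2)
d = 7/4 (d = -42/(-24) = -42*(-1/24) = 7/4 ≈ 1.7500)
v(-1, 0)*d = (3*I*√2)*(7/4) = 21*I*√2/4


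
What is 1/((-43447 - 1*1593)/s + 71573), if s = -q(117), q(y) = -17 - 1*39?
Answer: 7/495381 ≈ 1.4131e-5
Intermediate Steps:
q(y) = -56 (q(y) = -17 - 39 = -56)
s = 56 (s = -1*(-56) = 56)
1/((-43447 - 1*1593)/s + 71573) = 1/((-43447 - 1*1593)/56 + 71573) = 1/((-43447 - 1593)*(1/56) + 71573) = 1/(-45040*1/56 + 71573) = 1/(-5630/7 + 71573) = 1/(495381/7) = 7/495381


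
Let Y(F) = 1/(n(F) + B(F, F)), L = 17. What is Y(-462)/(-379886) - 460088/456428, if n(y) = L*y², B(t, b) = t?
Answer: -22647159384624917/22467001233672996 ≈ -1.0080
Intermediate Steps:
n(y) = 17*y²
Y(F) = 1/(F + 17*F²) (Y(F) = 1/(17*F² + F) = 1/(F + 17*F²))
Y(-462)/(-379886) - 460088/456428 = (1/((-462)*(1 + 17*(-462))))/(-379886) - 460088/456428 = -1/(462*(1 - 7854))*(-1/379886) - 460088*1/456428 = -1/462/(-7853)*(-1/379886) - 115022/114107 = -1/462*(-1/7853)*(-1/379886) - 115022/114107 = (1/3628086)*(-1/379886) - 115022/114107 = -1/1378259078196 - 115022/114107 = -22647159384624917/22467001233672996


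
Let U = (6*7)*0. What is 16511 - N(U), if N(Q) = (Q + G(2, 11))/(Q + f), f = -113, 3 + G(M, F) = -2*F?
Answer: 1865718/113 ≈ 16511.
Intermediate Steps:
G(M, F) = -3 - 2*F
U = 0 (U = 42*0 = 0)
N(Q) = (-25 + Q)/(-113 + Q) (N(Q) = (Q + (-3 - 2*11))/(Q - 113) = (Q + (-3 - 22))/(-113 + Q) = (Q - 25)/(-113 + Q) = (-25 + Q)/(-113 + Q))
16511 - N(U) = 16511 - (-25 + 0)/(-113 + 0) = 16511 - (-25)/(-113) = 16511 - (-1)*(-25)/113 = 16511 - 1*25/113 = 16511 - 25/113 = 1865718/113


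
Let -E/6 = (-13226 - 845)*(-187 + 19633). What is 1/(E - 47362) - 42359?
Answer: -69540797155605/1641700634 ≈ -42359.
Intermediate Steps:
E = 1641747996 (E = -6*(-13226 - 845)*(-187 + 19633) = -(-84426)*19446 = -6*(-273624666) = 1641747996)
1/(E - 47362) - 42359 = 1/(1641747996 - 47362) - 42359 = 1/1641700634 - 42359 = -69540797155605/1641700634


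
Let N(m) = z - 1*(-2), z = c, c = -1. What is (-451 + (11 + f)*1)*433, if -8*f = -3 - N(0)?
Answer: -380607/2 ≈ -1.9030e+5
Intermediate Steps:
z = -1
N(m) = 1 (N(m) = -1 - 1*(-2) = -1 + 2 = 1)
f = ½ (f = -(-3 - 1*1)/8 = -(-3 - 1)/8 = -⅛*(-4) = ½ ≈ 0.50000)
(-451 + (11 + f)*1)*433 = (-451 + (11 + ½)*1)*433 = (-451 + (23/2)*1)*433 = (-451 + 23/2)*433 = -879/2*433 = -380607/2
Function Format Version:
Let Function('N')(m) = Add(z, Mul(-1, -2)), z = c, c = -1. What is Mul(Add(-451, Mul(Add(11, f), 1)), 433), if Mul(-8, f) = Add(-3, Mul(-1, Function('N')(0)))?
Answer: Rational(-380607, 2) ≈ -1.9030e+5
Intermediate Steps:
z = -1
Function('N')(m) = 1 (Function('N')(m) = Add(-1, Mul(-1, -2)) = Add(-1, 2) = 1)
f = Rational(1, 2) (f = Mul(Rational(-1, 8), Add(-3, Mul(-1, 1))) = Mul(Rational(-1, 8), Add(-3, -1)) = Mul(Rational(-1, 8), -4) = Rational(1, 2) ≈ 0.50000)
Mul(Add(-451, Mul(Add(11, f), 1)), 433) = Mul(Add(-451, Mul(Add(11, Rational(1, 2)), 1)), 433) = Mul(Add(-451, Mul(Rational(23, 2), 1)), 433) = Mul(Add(-451, Rational(23, 2)), 433) = Mul(Rational(-879, 2), 433) = Rational(-380607, 2)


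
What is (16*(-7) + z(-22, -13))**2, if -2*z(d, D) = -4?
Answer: 12100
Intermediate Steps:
z(d, D) = 2 (z(d, D) = -1/2*(-4) = 2)
(16*(-7) + z(-22, -13))**2 = (16*(-7) + 2)**2 = (-112 + 2)**2 = (-110)**2 = 12100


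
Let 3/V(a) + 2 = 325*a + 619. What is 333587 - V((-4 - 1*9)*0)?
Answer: 205823176/617 ≈ 3.3359e+5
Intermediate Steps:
V(a) = 3/(617 + 325*a) (V(a) = 3/(-2 + (325*a + 619)) = 3/(-2 + (619 + 325*a)) = 3/(617 + 325*a))
333587 - V((-4 - 1*9)*0) = 333587 - 3/(617 + 325*((-4 - 1*9)*0)) = 333587 - 3/(617 + 325*((-4 - 9)*0)) = 333587 - 3/(617 + 325*(-13*0)) = 333587 - 3/(617 + 325*0) = 333587 - 3/(617 + 0) = 333587 - 3/617 = 205823176/617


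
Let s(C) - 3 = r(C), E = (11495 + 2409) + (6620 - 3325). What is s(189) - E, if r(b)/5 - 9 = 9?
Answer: -17106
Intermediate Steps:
E = 17199 (E = 13904 + 3295 = 17199)
r(b) = 90 (r(b) = 45 + 5*9 = 45 + 45 = 90)
s(C) = 93 (s(C) = 3 + 90 = 93)
s(189) - E = 93 - 1*17199 = 93 - 17199 = -17106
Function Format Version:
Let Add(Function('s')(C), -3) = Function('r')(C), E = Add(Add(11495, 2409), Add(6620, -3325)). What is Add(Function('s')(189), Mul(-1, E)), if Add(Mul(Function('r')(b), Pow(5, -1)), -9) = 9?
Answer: -17106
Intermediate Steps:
E = 17199 (E = Add(13904, 3295) = 17199)
Function('r')(b) = 90 (Function('r')(b) = Add(45, Mul(5, 9)) = Add(45, 45) = 90)
Function('s')(C) = 93 (Function('s')(C) = Add(3, 90) = 93)
Add(Function('s')(189), Mul(-1, E)) = Add(93, Mul(-1, 17199)) = Add(93, -17199) = -17106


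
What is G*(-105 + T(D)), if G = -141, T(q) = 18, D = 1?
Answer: 12267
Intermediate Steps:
G*(-105 + T(D)) = -141*(-105 + 18) = -141*(-87) = 12267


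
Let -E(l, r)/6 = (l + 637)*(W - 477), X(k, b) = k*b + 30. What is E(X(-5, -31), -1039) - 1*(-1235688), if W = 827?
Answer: -490512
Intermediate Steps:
X(k, b) = 30 + b*k (X(k, b) = b*k + 30 = 30 + b*k)
E(l, r) = -1337700 - 2100*l (E(l, r) = -6*(l + 637)*(827 - 477) = -6*(637 + l)*350 = -6*(222950 + 350*l) = -1337700 - 2100*l)
E(X(-5, -31), -1039) - 1*(-1235688) = (-1337700 - 2100*(30 - 31*(-5))) - 1*(-1235688) = (-1337700 - 2100*(30 + 155)) + 1235688 = (-1337700 - 2100*185) + 1235688 = (-1337700 - 388500) + 1235688 = -1726200 + 1235688 = -490512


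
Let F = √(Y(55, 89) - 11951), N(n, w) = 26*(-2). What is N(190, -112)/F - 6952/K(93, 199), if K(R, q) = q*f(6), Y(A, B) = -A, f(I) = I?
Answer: -3476/597 + 26*I*√1334/2001 ≈ -5.8224 + 0.47457*I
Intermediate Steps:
N(n, w) = -52
K(R, q) = 6*q (K(R, q) = q*6 = 6*q)
F = 3*I*√1334 (F = √(-1*55 - 11951) = √(-55 - 11951) = √(-12006) = 3*I*√1334 ≈ 109.57*I)
N(190, -112)/F - 6952/K(93, 199) = -52*(-I*√1334/4002) - 6952/(6*199) = -(-26)*I*√1334/2001 - 6952/1194 = 26*I*√1334/2001 - 6952*1/1194 = 26*I*√1334/2001 - 3476/597 = -3476/597 + 26*I*√1334/2001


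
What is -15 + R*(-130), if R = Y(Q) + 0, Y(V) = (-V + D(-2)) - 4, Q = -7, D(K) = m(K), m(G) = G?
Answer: -145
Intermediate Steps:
D(K) = K
Y(V) = -6 - V (Y(V) = (-V - 2) - 4 = (-2 - V) - 4 = -6 - V)
R = 1 (R = (-6 - 1*(-7)) + 0 = (-6 + 7) + 0 = 1 + 0 = 1)
-15 + R*(-130) = -15 + 1*(-130) = -15 - 130 = -145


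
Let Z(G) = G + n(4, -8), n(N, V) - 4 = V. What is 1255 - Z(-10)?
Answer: 1269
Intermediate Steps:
n(N, V) = 4 + V
Z(G) = -4 + G (Z(G) = G + (4 - 8) = G - 4 = -4 + G)
1255 - Z(-10) = 1255 - (-4 - 10) = 1255 - 1*(-14) = 1255 + 14 = 1269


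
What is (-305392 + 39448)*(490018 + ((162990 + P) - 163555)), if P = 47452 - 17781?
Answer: -138057913056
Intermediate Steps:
P = 29671
(-305392 + 39448)*(490018 + ((162990 + P) - 163555)) = (-305392 + 39448)*(490018 + ((162990 + 29671) - 163555)) = -265944*(490018 + (192661 - 163555)) = -265944*(490018 + 29106) = -265944*519124 = -138057913056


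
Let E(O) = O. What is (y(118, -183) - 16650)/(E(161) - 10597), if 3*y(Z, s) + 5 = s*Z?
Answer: 71549/31308 ≈ 2.2853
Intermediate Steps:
y(Z, s) = -5/3 + Z*s/3 (y(Z, s) = -5/3 + (s*Z)/3 = -5/3 + (Z*s)/3 = -5/3 + Z*s/3)
(y(118, -183) - 16650)/(E(161) - 10597) = ((-5/3 + (⅓)*118*(-183)) - 16650)/(161 - 10597) = ((-5/3 - 7198) - 16650)/(-10436) = (-21599/3 - 16650)*(-1/10436) = -71549/3*(-1/10436) = 71549/31308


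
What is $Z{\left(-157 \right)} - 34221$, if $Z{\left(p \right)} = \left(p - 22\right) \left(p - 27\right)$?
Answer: $-1285$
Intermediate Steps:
$Z{\left(p \right)} = \left(-27 + p\right) \left(-22 + p\right)$ ($Z{\left(p \right)} = \left(-22 + p\right) \left(-27 + p\right) = \left(-27 + p\right) \left(-22 + p\right)$)
$Z{\left(-157 \right)} - 34221 = \left(594 + \left(-157\right)^{2} - -7693\right) - 34221 = \left(594 + 24649 + 7693\right) - 34221 = 32936 - 34221 = -1285$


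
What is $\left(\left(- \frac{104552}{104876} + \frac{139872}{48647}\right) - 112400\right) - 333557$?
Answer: $- \frac{568804917854519}{1275475693} \approx -4.4596 \cdot 10^{5}$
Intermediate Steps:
$\left(\left(- \frac{104552}{104876} + \frac{139872}{48647}\right) - 112400\right) - 333557 = \left(\left(\left(-104552\right) \frac{1}{104876} + 139872 \cdot \frac{1}{48647}\right) - 112400\right) - 333557 = \left(\left(- \frac{26138}{26219} + \frac{139872}{48647}\right) - 112400\right) - 333557 = \left(\frac{2395768682}{1275475693} - 112400\right) - 333557 = - \frac{143361072124518}{1275475693} - 333557 = - \frac{568804917854519}{1275475693}$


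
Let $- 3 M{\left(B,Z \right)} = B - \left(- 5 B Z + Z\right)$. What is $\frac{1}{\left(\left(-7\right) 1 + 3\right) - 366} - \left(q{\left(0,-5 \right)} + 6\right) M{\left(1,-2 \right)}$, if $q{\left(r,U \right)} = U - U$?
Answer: $- \frac{5181}{370} \approx -14.003$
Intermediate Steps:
$q{\left(r,U \right)} = 0$
$M{\left(B,Z \right)} = - \frac{B}{3} + \frac{Z}{3} - \frac{5 B Z}{3}$ ($M{\left(B,Z \right)} = - \frac{B - \left(- 5 B Z + Z\right)}{3} = - \frac{B - \left(Z - 5 B Z\right)}{3} = - \frac{B + \left(- Z + 5 B Z\right)}{3} = - \frac{B - Z + 5 B Z}{3} = - \frac{B}{3} + \frac{Z}{3} - \frac{5 B Z}{3}$)
$\frac{1}{\left(\left(-7\right) 1 + 3\right) - 366} - \left(q{\left(0,-5 \right)} + 6\right) M{\left(1,-2 \right)} = \frac{1}{\left(\left(-7\right) 1 + 3\right) - 366} - \left(0 + 6\right) \left(\left(- \frac{1}{3}\right) 1 + \frac{1}{3} \left(-2\right) - \frac{5}{3} \left(-2\right)\right) = \frac{1}{\left(-7 + 3\right) - 366} - 6 \left(- \frac{1}{3} - \frac{2}{3} + \frac{10}{3}\right) = \frac{1}{-4 - 366} - 6 \cdot \frac{7}{3} = \frac{1}{-370} - 14 = - \frac{1}{370} - 14 = - \frac{5181}{370}$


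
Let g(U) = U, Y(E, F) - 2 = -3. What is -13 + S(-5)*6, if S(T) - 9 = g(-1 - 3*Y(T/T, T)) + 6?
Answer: 89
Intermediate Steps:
Y(E, F) = -1 (Y(E, F) = 2 - 3 = -1)
S(T) = 17 (S(T) = 9 + ((-1 - 3*(-1)) + 6) = 9 + ((-1 + 3) + 6) = 9 + (2 + 6) = 9 + 8 = 17)
-13 + S(-5)*6 = -13 + 17*6 = -13 + 102 = 89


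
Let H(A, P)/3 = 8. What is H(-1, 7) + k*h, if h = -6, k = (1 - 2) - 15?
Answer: 120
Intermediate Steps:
H(A, P) = 24 (H(A, P) = 3*8 = 24)
k = -16 (k = -1 - 15 = -16)
H(-1, 7) + k*h = 24 - 16*(-6) = 24 + 96 = 120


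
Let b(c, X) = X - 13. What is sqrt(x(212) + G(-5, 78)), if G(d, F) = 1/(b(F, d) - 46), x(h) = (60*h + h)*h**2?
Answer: sqrt(37197811711)/8 ≈ 24108.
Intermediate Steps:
b(c, X) = -13 + X
x(h) = 61*h**3 (x(h) = (61*h)*h**2 = 61*h**3)
G(d, F) = 1/(-59 + d) (G(d, F) = 1/((-13 + d) - 46) = 1/(-59 + d))
sqrt(x(212) + G(-5, 78)) = sqrt(61*212**3 + 1/(-59 - 5)) = sqrt(61*9528128 + 1/(-64)) = sqrt(581215808 - 1/64) = sqrt(37197811711/64) = sqrt(37197811711)/8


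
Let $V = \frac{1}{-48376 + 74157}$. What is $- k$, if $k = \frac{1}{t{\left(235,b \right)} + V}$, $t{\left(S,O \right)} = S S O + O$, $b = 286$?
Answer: $- \frac{25781}{407201510717} \approx -6.3313 \cdot 10^{-8}$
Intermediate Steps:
$t{\left(S,O \right)} = O + O S^{2}$ ($t{\left(S,O \right)} = S^{2} O + O = O S^{2} + O = O + O S^{2}$)
$V = \frac{1}{25781} \approx 3.8788 \cdot 10^{-5}$
$k = \frac{25781}{407201510717}$ ($k = \frac{1}{286 \left(1 + 235^{2}\right) + \frac{1}{25781}} = \frac{1}{286 \left(1 + 55225\right) + \frac{1}{25781}} = \frac{1}{286 \cdot 55226 + \frac{1}{25781}} = \frac{1}{15794636 + \frac{1}{25781}} = \frac{1}{\frac{407201510717}{25781}} = \frac{25781}{407201510717} \approx 6.3313 \cdot 10^{-8}$)
$- k = \left(-1\right) \frac{25781}{407201510717} = - \frac{25781}{407201510717}$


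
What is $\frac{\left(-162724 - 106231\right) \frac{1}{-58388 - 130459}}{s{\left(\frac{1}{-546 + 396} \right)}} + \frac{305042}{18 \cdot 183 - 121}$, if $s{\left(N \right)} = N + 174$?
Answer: $\frac{501197986815692}{5212940582523} \approx 96.145$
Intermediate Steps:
$s{\left(N \right)} = 174 + N$
$\frac{\left(-162724 - 106231\right) \frac{1}{-58388 - 130459}}{s{\left(\frac{1}{-546 + 396} \right)}} + \frac{305042}{18 \cdot 183 - 121} = \frac{\left(-162724 - 106231\right) \frac{1}{-58388 - 130459}}{174 + \frac{1}{-546 + 396}} + \frac{305042}{18 \cdot 183 - 121} = \frac{\left(-268955\right) \frac{1}{-188847}}{174 + \frac{1}{-150}} + \frac{305042}{3294 - 121} = \frac{\left(-268955\right) \left(- \frac{1}{188847}\right)}{174 - \frac{1}{150}} + \frac{305042}{3173} = \frac{268955}{188847 \cdot \frac{26099}{150}} + 305042 \cdot \frac{1}{3173} = \frac{268955}{188847} \cdot \frac{150}{26099} + \frac{305042}{3173} = \frac{13447750}{1642905951} + \frac{305042}{3173} = \frac{501197986815692}{5212940582523}$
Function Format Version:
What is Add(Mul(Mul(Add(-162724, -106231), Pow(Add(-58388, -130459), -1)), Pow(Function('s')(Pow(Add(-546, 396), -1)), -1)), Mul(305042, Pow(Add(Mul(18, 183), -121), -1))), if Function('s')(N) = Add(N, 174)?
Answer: Rational(501197986815692, 5212940582523) ≈ 96.145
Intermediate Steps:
Function('s')(N) = Add(174, N)
Add(Mul(Mul(Add(-162724, -106231), Pow(Add(-58388, -130459), -1)), Pow(Function('s')(Pow(Add(-546, 396), -1)), -1)), Mul(305042, Pow(Add(Mul(18, 183), -121), -1))) = Add(Mul(Mul(Add(-162724, -106231), Pow(Add(-58388, -130459), -1)), Pow(Add(174, Pow(Add(-546, 396), -1)), -1)), Mul(305042, Pow(Add(Mul(18, 183), -121), -1))) = Add(Mul(Mul(-268955, Pow(-188847, -1)), Pow(Add(174, Pow(-150, -1)), -1)), Mul(305042, Pow(Add(3294, -121), -1))) = Add(Mul(Mul(-268955, Rational(-1, 188847)), Pow(Add(174, Rational(-1, 150)), -1)), Mul(305042, Pow(3173, -1))) = Add(Mul(Rational(268955, 188847), Pow(Rational(26099, 150), -1)), Mul(305042, Rational(1, 3173))) = Add(Mul(Rational(268955, 188847), Rational(150, 26099)), Rational(305042, 3173)) = Add(Rational(13447750, 1642905951), Rational(305042, 3173)) = Rational(501197986815692, 5212940582523)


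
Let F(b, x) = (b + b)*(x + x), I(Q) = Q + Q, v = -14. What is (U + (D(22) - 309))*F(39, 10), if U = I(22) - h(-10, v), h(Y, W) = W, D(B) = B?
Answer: -357240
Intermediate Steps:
I(Q) = 2*Q
F(b, x) = 4*b*x (F(b, x) = (2*b)*(2*x) = 4*b*x)
U = 58 (U = 2*22 - 1*(-14) = 44 + 14 = 58)
(U + (D(22) - 309))*F(39, 10) = (58 + (22 - 309))*(4*39*10) = (58 - 287)*1560 = -229*1560 = -357240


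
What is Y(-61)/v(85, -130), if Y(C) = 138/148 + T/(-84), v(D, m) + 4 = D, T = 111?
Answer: -403/83916 ≈ -0.0048024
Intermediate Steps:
v(D, m) = -4 + D
Y(C) = -403/1036 (Y(C) = 138/148 + 111/(-84) = 138*(1/148) + 111*(-1/84) = 69/74 - 37/28 = -403/1036)
Y(-61)/v(85, -130) = -403/(1036*(-4 + 85)) = -403/1036/81 = -403/1036*1/81 = -403/83916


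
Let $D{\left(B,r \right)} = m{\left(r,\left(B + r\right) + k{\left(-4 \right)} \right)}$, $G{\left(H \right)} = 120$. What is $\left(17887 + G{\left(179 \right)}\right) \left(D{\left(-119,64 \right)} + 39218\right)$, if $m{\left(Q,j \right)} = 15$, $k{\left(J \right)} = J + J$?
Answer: $706468631$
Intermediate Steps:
$k{\left(J \right)} = 2 J$
$D{\left(B,r \right)} = 15$
$\left(17887 + G{\left(179 \right)}\right) \left(D{\left(-119,64 \right)} + 39218\right) = \left(17887 + 120\right) \left(15 + 39218\right) = 18007 \cdot 39233 = 706468631$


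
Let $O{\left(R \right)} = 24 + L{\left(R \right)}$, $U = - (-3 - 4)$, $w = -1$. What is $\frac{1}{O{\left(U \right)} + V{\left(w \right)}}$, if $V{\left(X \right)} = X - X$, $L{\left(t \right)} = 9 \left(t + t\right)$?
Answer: $\frac{1}{150} \approx 0.0066667$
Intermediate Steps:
$L{\left(t \right)} = 18 t$ ($L{\left(t \right)} = 9 \cdot 2 t = 18 t$)
$V{\left(X \right)} = 0$
$U = 7$ ($U = \left(-1\right) \left(-7\right) = 7$)
$O{\left(R \right)} = 24 + 18 R$
$\frac{1}{O{\left(U \right)} + V{\left(w \right)}} = \frac{1}{\left(24 + 18 \cdot 7\right) + 0} = \frac{1}{\left(24 + 126\right) + 0} = \frac{1}{150 + 0} = \frac{1}{150}$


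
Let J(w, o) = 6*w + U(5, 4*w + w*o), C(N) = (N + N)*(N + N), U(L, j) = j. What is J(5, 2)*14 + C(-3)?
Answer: 876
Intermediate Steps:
C(N) = 4*N² (C(N) = (2*N)*(2*N) = 4*N²)
J(w, o) = 10*w + o*w (J(w, o) = 6*w + (4*w + w*o) = 6*w + (4*w + o*w) = 10*w + o*w)
J(5, 2)*14 + C(-3) = (5*(10 + 2))*14 + 4*(-3)² = (5*12)*14 + 4*9 = 60*14 + 36 = 840 + 36 = 876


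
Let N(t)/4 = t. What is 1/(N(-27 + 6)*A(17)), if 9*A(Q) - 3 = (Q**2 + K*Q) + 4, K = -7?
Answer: -1/1652 ≈ -0.00060533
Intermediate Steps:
N(t) = 4*t
A(Q) = 7/9 - 7*Q/9 + Q**2/9 (A(Q) = 1/3 + ((Q**2 - 7*Q) + 4)/9 = 1/3 + (4 + Q**2 - 7*Q)/9 = 1/3 + (4/9 - 7*Q/9 + Q**2/9) = 7/9 - 7*Q/9 + Q**2/9)
1/(N(-27 + 6)*A(17)) = 1/((4*(-27 + 6))*(7/9 - 7/9*17 + (1/9)*17**2)) = 1/((4*(-21))*(7/9 - 119/9 + (1/9)*289)) = 1/(-84*(7/9 - 119/9 + 289/9)) = 1/(-84*59/3) = 1/(-1652) = -1/1652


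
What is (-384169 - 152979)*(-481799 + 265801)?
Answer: 116022893704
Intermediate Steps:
(-384169 - 152979)*(-481799 + 265801) = -537148*(-215998) = 116022893704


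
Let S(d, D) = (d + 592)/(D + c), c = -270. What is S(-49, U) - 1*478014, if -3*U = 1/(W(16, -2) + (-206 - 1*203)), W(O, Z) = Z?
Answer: -159135832245/332909 ≈ -4.7802e+5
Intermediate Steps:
U = 1/1233 (U = -1/(3*(-2 + (-206 - 1*203))) = -1/(3*(-2 + (-206 - 203))) = -1/(3*(-2 - 409)) = -⅓/(-411) = -⅓*(-1/411) = 1/1233 ≈ 0.00081103)
S(d, D) = (592 + d)/(-270 + D) (S(d, D) = (d + 592)/(D - 270) = (592 + d)/(-270 + D))
S(-49, U) - 1*478014 = (592 - 49)/(-270 + 1/1233) - 1*478014 = 543/(-332909/1233) - 478014 = -1233/332909*543 - 478014 = -669519/332909 - 478014 = -159135832245/332909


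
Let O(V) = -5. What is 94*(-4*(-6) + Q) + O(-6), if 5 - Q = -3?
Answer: 3003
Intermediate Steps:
Q = 8 (Q = 5 - 1*(-3) = 5 + 3 = 8)
94*(-4*(-6) + Q) + O(-6) = 94*(-4*(-6) + 8) - 5 = 94*(24 + 8) - 5 = 94*32 - 5 = 3008 - 5 = 3003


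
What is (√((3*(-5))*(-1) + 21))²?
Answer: 36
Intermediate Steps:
(√((3*(-5))*(-1) + 21))² = (√(-15*(-1) + 21))² = (√(15 + 21))² = (√36)² = 6² = 36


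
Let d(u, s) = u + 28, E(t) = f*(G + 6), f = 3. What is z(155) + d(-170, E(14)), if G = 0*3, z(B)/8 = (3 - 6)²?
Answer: -70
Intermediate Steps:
z(B) = 72 (z(B) = 8*(3 - 6)² = 8*(-3)² = 8*9 = 72)
G = 0
E(t) = 18 (E(t) = 3*(0 + 6) = 3*6 = 18)
d(u, s) = 28 + u
z(155) + d(-170, E(14)) = 72 + (28 - 170) = 72 - 142 = -70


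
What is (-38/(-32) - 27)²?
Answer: 170569/256 ≈ 666.29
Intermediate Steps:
(-38/(-32) - 27)² = (-38*(-1/32) - 27)² = (19/16 - 27)² = (-413/16)² = 170569/256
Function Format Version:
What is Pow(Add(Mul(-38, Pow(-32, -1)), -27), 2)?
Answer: Rational(170569, 256) ≈ 666.29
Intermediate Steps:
Pow(Add(Mul(-38, Pow(-32, -1)), -27), 2) = Pow(Add(Mul(-38, Rational(-1, 32)), -27), 2) = Pow(Add(Rational(19, 16), -27), 2) = Pow(Rational(-413, 16), 2) = Rational(170569, 256)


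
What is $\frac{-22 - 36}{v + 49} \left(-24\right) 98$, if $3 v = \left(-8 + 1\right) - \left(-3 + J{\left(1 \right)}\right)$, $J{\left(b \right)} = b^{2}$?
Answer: $\frac{204624}{71} \approx 2882.0$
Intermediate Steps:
$v = - \frac{5}{3}$ ($v = \frac{\left(-8 + 1\right) + \left(- 1^{2} + 3\right)}{3} = \frac{-7 + \left(\left(-1\right) 1 + 3\right)}{3} = \frac{-7 + \left(-1 + 3\right)}{3} = \frac{-7 + 2}{3} = \frac{1}{3} \left(-5\right) = - \frac{5}{3} \approx -1.6667$)
$\frac{-22 - 36}{v + 49} \left(-24\right) 98 = \frac{-22 - 36}{- \frac{5}{3} + 49} \left(-24\right) 98 = - \frac{58}{\frac{142}{3}} \left(-24\right) 98 = \left(-58\right) \frac{3}{142} \left(-24\right) 98 = \left(- \frac{87}{71}\right) \left(-24\right) 98 = \frac{2088}{71} \cdot 98 = \frac{204624}{71}$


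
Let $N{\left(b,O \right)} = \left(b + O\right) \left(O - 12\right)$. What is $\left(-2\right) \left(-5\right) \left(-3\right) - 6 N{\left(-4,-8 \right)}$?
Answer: $-1470$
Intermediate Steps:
$N{\left(b,O \right)} = \left(-12 + O\right) \left(O + b\right)$ ($N{\left(b,O \right)} = \left(O + b\right) \left(-12 + O\right) = \left(-12 + O\right) \left(O + b\right)$)
$\left(-2\right) \left(-5\right) \left(-3\right) - 6 N{\left(-4,-8 \right)} = \left(-2\right) \left(-5\right) \left(-3\right) - 6 \left(\left(-8\right)^{2} - -96 - -48 - -32\right) = 10 \left(-3\right) - 6 \left(64 + 96 + 48 + 32\right) = -30 - 1440 = -1470$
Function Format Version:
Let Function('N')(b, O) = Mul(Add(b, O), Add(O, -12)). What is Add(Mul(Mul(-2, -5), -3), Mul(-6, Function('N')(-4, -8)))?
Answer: -1470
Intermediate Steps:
Function('N')(b, O) = Mul(Add(-12, O), Add(O, b)) (Function('N')(b, O) = Mul(Add(O, b), Add(-12, O)) = Mul(Add(-12, O), Add(O, b)))
Add(Mul(Mul(-2, -5), -3), Mul(-6, Function('N')(-4, -8))) = Add(Mul(Mul(-2, -5), -3), Mul(-6, Add(Pow(-8, 2), Mul(-12, -8), Mul(-12, -4), Mul(-8, -4)))) = Add(Mul(10, -3), Mul(-6, Add(64, 96, 48, 32))) = Add(-30, Mul(-6, 240)) = Add(-30, -1440) = -1470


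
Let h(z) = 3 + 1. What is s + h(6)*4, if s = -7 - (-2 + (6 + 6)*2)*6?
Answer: -123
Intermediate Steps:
h(z) = 4
s = -139 (s = -7 - (-2 + 12*2)*6 = -7 - (-2 + 24)*6 = -7 - 22*6 = -7 - 1*132 = -7 - 132 = -139)
s + h(6)*4 = -139 + 4*4 = -139 + 16 = -123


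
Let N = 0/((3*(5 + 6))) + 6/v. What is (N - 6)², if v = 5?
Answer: 576/25 ≈ 23.040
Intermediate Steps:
N = 6/5 (N = 0/((3*(5 + 6))) + 6/5 = 0/((3*11)) + 6*(⅕) = 0/33 + 6/5 = 0*(1/33) + 6/5 = 0 + 6/5 = 6/5 ≈ 1.2000)
(N - 6)² = (6/5 - 6)² = (-24/5)² = 576/25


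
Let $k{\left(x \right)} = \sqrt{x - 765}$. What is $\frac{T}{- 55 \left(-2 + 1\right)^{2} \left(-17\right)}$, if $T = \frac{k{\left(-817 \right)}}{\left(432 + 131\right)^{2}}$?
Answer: $\frac{i \sqrt{1582}}{296366015} \approx 1.3421 \cdot 10^{-7} i$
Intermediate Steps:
$k{\left(x \right)} = \sqrt{-765 + x}$
$T = \frac{i \sqrt{1582}}{316969}$ ($T = \frac{\sqrt{-765 - 817}}{\left(432 + 131\right)^{2}} = \frac{\sqrt{-1582}}{563^{2}} = \frac{i \sqrt{1582}}{316969} \approx 0.00012548 i$)
$\frac{T}{- 55 \left(-2 + 1\right)^{2} \left(-17\right)} = \frac{\frac{1}{316969} i \sqrt{1582}}{- 55 \left(-2 + 1\right)^{2} \left(-17\right)} = \frac{\frac{1}{316969} i \sqrt{1582}}{- 55 \left(-1\right)^{2} \left(-17\right)} = \frac{\frac{1}{316969} i \sqrt{1582}}{\left(-55\right) 1 \left(-17\right)} = \frac{\frac{1}{316969} i \sqrt{1582}}{\left(-55\right) \left(-17\right)} = \frac{\frac{1}{316969} i \sqrt{1582}}{935} = \frac{i \sqrt{1582}}{316969} \cdot \frac{1}{935} = \frac{i \sqrt{1582}}{296366015}$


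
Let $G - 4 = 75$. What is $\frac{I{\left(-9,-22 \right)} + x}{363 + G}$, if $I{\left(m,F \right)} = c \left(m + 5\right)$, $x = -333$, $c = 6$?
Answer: $- \frac{21}{26} \approx -0.80769$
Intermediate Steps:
$G = 79$ ($G = 4 + 75 = 79$)
$I{\left(m,F \right)} = 30 + 6 m$ ($I{\left(m,F \right)} = 6 \left(m + 5\right) = 6 \left(5 + m\right) = 30 + 6 m$)
$\frac{I{\left(-9,-22 \right)} + x}{363 + G} = \frac{\left(30 + 6 \left(-9\right)\right) - 333}{363 + 79} = \frac{\left(30 - 54\right) - 333}{442} = \left(-24 - 333\right) \frac{1}{442} = \left(-357\right) \frac{1}{442} = - \frac{21}{26}$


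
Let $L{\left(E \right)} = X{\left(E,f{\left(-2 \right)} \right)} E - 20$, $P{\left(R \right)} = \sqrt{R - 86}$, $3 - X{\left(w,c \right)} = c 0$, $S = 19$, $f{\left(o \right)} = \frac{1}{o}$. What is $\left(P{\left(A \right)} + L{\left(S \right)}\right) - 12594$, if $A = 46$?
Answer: $-12557 + 2 i \sqrt{10} \approx -12557.0 + 6.3246 i$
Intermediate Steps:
$X{\left(w,c \right)} = 3$ ($X{\left(w,c \right)} = 3 - c 0 = 3 - 0 = 3 + 0 = 3$)
$P{\left(R \right)} = \sqrt{-86 + R}$
$L{\left(E \right)} = -20 + 3 E$ ($L{\left(E \right)} = 3 E - 20 = -20 + 3 E$)
$\left(P{\left(A \right)} + L{\left(S \right)}\right) - 12594 = \left(\sqrt{-86 + 46} + \left(-20 + 3 \cdot 19\right)\right) - 12594 = \left(\sqrt{-40} + \left(-20 + 57\right)\right) - 12594 = \left(2 i \sqrt{10} + 37\right) - 12594 = \left(37 + 2 i \sqrt{10}\right) - 12594 = -12557 + 2 i \sqrt{10}$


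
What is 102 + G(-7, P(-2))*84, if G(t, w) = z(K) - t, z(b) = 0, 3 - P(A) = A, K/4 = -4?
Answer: 690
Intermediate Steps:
K = -16 (K = 4*(-4) = -16)
P(A) = 3 - A
G(t, w) = -t (G(t, w) = 0 - t = -t)
102 + G(-7, P(-2))*84 = 102 - 1*(-7)*84 = 102 + 7*84 = 102 + 588 = 690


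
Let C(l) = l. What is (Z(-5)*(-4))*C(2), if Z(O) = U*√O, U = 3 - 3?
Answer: 0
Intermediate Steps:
U = 0
Z(O) = 0 (Z(O) = 0*√O = 0)
(Z(-5)*(-4))*C(2) = (0*(-4))*2 = 0*2 = 0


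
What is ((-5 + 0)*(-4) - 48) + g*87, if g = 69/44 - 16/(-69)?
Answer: 130149/1012 ≈ 128.61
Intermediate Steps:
g = 5465/3036 (g = 69*(1/44) - 16*(-1/69) = 69/44 + 16/69 = 5465/3036 ≈ 1.8001)
((-5 + 0)*(-4) - 48) + g*87 = ((-5 + 0)*(-4) - 48) + (5465/3036)*87 = (-5*(-4) - 48) + 158485/1012 = (20 - 48) + 158485/1012 = -28 + 158485/1012 = 130149/1012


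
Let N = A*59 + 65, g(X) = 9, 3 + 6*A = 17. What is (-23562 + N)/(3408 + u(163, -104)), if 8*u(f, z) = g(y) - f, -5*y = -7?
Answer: -280312/40665 ≈ -6.8932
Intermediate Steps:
A = 7/3 (A = -½ + (⅙)*17 = -½ + 17/6 = 7/3 ≈ 2.3333)
y = 7/5 (y = -⅕*(-7) = 7/5 ≈ 1.4000)
u(f, z) = 9/8 - f/8 (u(f, z) = (9 - f)/8 = 9/8 - f/8)
N = 608/3 (N = (7/3)*59 + 65 = 413/3 + 65 = 608/3 ≈ 202.67)
(-23562 + N)/(3408 + u(163, -104)) = (-23562 + 608/3)/(3408 + (9/8 - ⅛*163)) = -70078/(3*(3408 + (9/8 - 163/8))) = -70078/(3*(3408 - 77/4)) = -70078/(3*13555/4) = -70078/3*4/13555 = -280312/40665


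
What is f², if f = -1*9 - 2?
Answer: 121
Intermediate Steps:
f = -11 (f = -9 - 2 = -11)
f² = (-11)² = 121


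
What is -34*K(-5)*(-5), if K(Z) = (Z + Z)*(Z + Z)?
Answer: 17000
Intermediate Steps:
K(Z) = 4*Z² (K(Z) = (2*Z)*(2*Z) = 4*Z²)
-34*K(-5)*(-5) = -136*(-5)²*(-5) = -136*25*(-5) = -34*100*(-5) = -3400*(-5) = 17000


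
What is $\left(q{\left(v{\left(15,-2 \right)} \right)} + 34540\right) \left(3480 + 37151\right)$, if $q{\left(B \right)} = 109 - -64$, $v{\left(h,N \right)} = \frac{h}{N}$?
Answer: $1410423903$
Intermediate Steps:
$q{\left(B \right)} = 173$ ($q{\left(B \right)} = 109 + 64 = 173$)
$\left(q{\left(v{\left(15,-2 \right)} \right)} + 34540\right) \left(3480 + 37151\right) = \left(173 + 34540\right) \left(3480 + 37151\right) = 34713 \cdot 40631 = 1410423903$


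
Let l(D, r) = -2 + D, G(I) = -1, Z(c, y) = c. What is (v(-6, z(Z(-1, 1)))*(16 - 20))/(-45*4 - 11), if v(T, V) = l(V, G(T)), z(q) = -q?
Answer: -4/191 ≈ -0.020942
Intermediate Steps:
v(T, V) = -2 + V
(v(-6, z(Z(-1, 1)))*(16 - 20))/(-45*4 - 11) = ((-2 - 1*(-1))*(16 - 20))/(-45*4 - 11) = ((-2 + 1)*(-4))/(-180 - 11) = -1*(-4)/(-191) = 4*(-1/191) = -4/191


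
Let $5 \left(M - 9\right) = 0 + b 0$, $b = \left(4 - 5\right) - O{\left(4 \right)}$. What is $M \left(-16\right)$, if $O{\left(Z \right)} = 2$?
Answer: $-144$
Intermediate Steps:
$b = -3$ ($b = \left(4 - 5\right) - 2 = -1 - 2 = -3$)
$M = 9$ ($M = 9 + \frac{0 - 0}{5} = 9 + \frac{0 + 0}{5} = 9 + \frac{1}{5} \cdot 0 = 9 + 0 = 9$)
$M \left(-16\right) = 9 \left(-16\right) = -144$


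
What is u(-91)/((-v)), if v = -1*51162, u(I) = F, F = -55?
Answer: -55/51162 ≈ -0.0010750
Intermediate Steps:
u(I) = -55
v = -51162
u(-91)/((-v)) = -55/((-1*(-51162))) = -55/51162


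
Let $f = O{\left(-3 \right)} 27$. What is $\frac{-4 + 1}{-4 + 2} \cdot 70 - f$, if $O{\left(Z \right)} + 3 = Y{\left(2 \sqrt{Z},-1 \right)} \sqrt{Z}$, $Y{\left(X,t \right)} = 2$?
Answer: $186 - 54 i \sqrt{3} \approx 186.0 - 93.531 i$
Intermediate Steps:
$O{\left(Z \right)} = -3 + 2 \sqrt{Z}$
$f = -81 + 54 i \sqrt{3}$ ($f = \left(-3 + 2 \sqrt{-3}\right) 27 = \left(-3 + 2 i \sqrt{3}\right) 27 = -81 + 54 i \sqrt{3} \approx -81.0 + 93.531 i$)
$\frac{-4 + 1}{-4 + 2} \cdot 70 - f = \frac{-4 + 1}{-4 + 2} \cdot 70 - \left(-81 + 54 i \sqrt{3}\right) = - \frac{3}{-2} \cdot 70 + \left(81 - 54 i \sqrt{3}\right) = \left(-3\right) \left(- \frac{1}{2}\right) 70 + \left(81 - 54 i \sqrt{3}\right) = \frac{3}{2} \cdot 70 + \left(81 - 54 i \sqrt{3}\right) = 105 + \left(81 - 54 i \sqrt{3}\right) = 186 - 54 i \sqrt{3}$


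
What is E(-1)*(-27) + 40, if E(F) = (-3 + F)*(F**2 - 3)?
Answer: -176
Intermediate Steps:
E(F) = (-3 + F)*(-3 + F**2)
E(-1)*(-27) + 40 = (9 + (-1)**3 - 3*(-1) - 3*(-1)**2)*(-27) + 40 = (9 - 1 + 3 - 3*1)*(-27) + 40 = (9 - 1 + 3 - 3)*(-27) + 40 = 8*(-27) + 40 = -216 + 40 = -176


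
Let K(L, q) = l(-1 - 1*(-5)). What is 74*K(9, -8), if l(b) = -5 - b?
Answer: -666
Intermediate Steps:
K(L, q) = -9 (K(L, q) = -5 - (-1 - 1*(-5)) = -5 - (-1 + 5) = -5 - 1*4 = -5 - 4 = -9)
74*K(9, -8) = 74*(-9) = -666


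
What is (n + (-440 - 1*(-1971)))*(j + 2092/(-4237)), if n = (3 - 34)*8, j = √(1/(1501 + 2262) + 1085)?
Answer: -2684036/4237 + 2566*√3840946782/3763 ≈ 41628.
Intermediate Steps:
j = 2*√3840946782/3763 (j = √(1/3763 + 1085) = √(4082856/3763) = 2*√3840946782/3763 ≈ 32.939)
n = -248 (n = -31*8 = -248)
(n + (-440 - 1*(-1971)))*(j + 2092/(-4237)) = (-248 + (-440 - 1*(-1971)))*(2*√3840946782/3763 + 2092/(-4237)) = (-248 + (-440 + 1971))*(2*√3840946782/3763 + 2092*(-1/4237)) = (-248 + 1531)*(2*√3840946782/3763 - 2092/4237) = 1283*(-2092/4237 + 2*√3840946782/3763) = -2684036/4237 + 2566*√3840946782/3763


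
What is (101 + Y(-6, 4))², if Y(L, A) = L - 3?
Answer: 8464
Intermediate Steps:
Y(L, A) = -3 + L
(101 + Y(-6, 4))² = (101 + (-3 - 6))² = (101 - 9)² = 92² = 8464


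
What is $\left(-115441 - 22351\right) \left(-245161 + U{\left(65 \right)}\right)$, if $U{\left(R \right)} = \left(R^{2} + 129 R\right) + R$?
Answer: $32034710912$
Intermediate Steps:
$U{\left(R \right)} = R^{2} + 130 R$
$\left(-115441 - 22351\right) \left(-245161 + U{\left(65 \right)}\right) = \left(-115441 - 22351\right) \left(-245161 + 65 \left(130 + 65\right)\right) = - 137792 \left(-245161 + 65 \cdot 195\right) = - 137792 \left(-245161 + 12675\right) = \left(-137792\right) \left(-232486\right) = 32034710912$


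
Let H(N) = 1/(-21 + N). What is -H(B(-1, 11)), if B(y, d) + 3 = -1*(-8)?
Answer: 1/16 ≈ 0.062500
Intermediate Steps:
B(y, d) = 5 (B(y, d) = -3 - 1*(-8) = -3 + 8 = 5)
-H(B(-1, 11)) = -1/(-21 + 5) = -1/(-16) = -1*(-1/16) = 1/16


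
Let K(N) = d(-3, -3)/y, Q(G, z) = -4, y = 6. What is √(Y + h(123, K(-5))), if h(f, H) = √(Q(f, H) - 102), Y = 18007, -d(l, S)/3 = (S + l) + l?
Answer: √(18007 + I*√106) ≈ 134.19 + 0.0384*I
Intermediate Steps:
d(l, S) = -6*l - 3*S (d(l, S) = -3*((S + l) + l) = -3*(S + 2*l) = -6*l - 3*S)
K(N) = 9/2 (K(N) = (-6*(-3) - 3*(-3))/6 = (18 + 9)*(⅙) = 27*(⅙) = 9/2)
h(f, H) = I*√106 (h(f, H) = √(-4 - 102) = √(-106) = I*√106)
√(Y + h(123, K(-5))) = √(18007 + I*√106)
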